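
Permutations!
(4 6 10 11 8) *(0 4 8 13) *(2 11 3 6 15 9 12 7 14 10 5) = (0 4 15 9 12 7 14 10 3 6 5 2 11 13) = [4, 1, 11, 6, 15, 2, 5, 14, 8, 12, 3, 13, 7, 0, 10, 9]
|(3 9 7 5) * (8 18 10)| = 12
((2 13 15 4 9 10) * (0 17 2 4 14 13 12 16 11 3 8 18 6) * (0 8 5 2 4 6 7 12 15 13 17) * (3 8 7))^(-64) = (18) = [0, 1, 2, 3, 4, 5, 6, 7, 8, 9, 10, 11, 12, 13, 14, 15, 16, 17, 18]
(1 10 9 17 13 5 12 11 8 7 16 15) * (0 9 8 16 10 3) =[9, 3, 2, 0, 4, 12, 6, 10, 7, 17, 8, 16, 11, 5, 14, 1, 15, 13] =(0 9 17 13 5 12 11 16 15 1 3)(7 10 8)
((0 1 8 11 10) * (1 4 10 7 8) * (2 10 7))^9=(0 7 11 10 4 8 2)=[7, 1, 0, 3, 8, 5, 6, 11, 2, 9, 4, 10]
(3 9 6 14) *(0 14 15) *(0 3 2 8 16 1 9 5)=[14, 9, 8, 5, 4, 0, 15, 7, 16, 6, 10, 11, 12, 13, 2, 3, 1]=(0 14 2 8 16 1 9 6 15 3 5)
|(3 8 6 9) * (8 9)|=2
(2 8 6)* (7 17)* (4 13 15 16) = (2 8 6)(4 13 15 16)(7 17) = [0, 1, 8, 3, 13, 5, 2, 17, 6, 9, 10, 11, 12, 15, 14, 16, 4, 7]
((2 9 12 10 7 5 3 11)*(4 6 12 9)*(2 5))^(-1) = (2 7 10 12 6 4)(3 5 11) = [0, 1, 7, 5, 2, 11, 4, 10, 8, 9, 12, 3, 6]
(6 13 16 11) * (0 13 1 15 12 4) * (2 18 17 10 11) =(0 13 16 2 18 17 10 11 6 1 15 12 4) =[13, 15, 18, 3, 0, 5, 1, 7, 8, 9, 11, 6, 4, 16, 14, 12, 2, 10, 17]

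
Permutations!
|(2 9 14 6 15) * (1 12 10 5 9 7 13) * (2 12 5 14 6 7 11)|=10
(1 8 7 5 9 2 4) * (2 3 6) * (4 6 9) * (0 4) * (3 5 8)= (0 4 1 3 9 5)(2 6)(7 8)= [4, 3, 6, 9, 1, 0, 2, 8, 7, 5]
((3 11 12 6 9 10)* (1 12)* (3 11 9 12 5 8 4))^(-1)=[0, 11, 2, 4, 8, 1, 12, 7, 5, 3, 9, 10, 6]=(1 11 10 9 3 4 8 5)(6 12)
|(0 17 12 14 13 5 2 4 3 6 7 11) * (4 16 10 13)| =|(0 17 12 14 4 3 6 7 11)(2 16 10 13 5)| =45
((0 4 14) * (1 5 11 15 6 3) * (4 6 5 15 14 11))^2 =[3, 5, 2, 15, 14, 11, 1, 7, 8, 9, 10, 0, 12, 13, 6, 4] =(0 3 15 4 14 6 1 5 11)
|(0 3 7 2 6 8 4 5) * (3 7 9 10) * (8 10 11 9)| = |(0 7 2 6 10 3 8 4 5)(9 11)| = 18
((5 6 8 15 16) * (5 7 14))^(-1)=(5 14 7 16 15 8 6)=[0, 1, 2, 3, 4, 14, 5, 16, 6, 9, 10, 11, 12, 13, 7, 8, 15]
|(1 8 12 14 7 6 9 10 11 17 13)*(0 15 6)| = |(0 15 6 9 10 11 17 13 1 8 12 14 7)| = 13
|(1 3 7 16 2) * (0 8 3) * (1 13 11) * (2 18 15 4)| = 12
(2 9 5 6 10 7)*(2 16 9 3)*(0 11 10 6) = [11, 1, 3, 2, 4, 0, 6, 16, 8, 5, 7, 10, 12, 13, 14, 15, 9] = (0 11 10 7 16 9 5)(2 3)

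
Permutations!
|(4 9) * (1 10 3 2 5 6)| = |(1 10 3 2 5 6)(4 9)| = 6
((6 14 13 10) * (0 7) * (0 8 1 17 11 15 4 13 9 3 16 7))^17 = (1 15 10 9 7 17 4 6 3 8 11 13 14 16) = [0, 15, 2, 8, 6, 5, 3, 17, 11, 7, 9, 13, 12, 14, 16, 10, 1, 4]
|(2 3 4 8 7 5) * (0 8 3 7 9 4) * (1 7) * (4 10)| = 12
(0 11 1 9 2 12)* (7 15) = [11, 9, 12, 3, 4, 5, 6, 15, 8, 2, 10, 1, 0, 13, 14, 7] = (0 11 1 9 2 12)(7 15)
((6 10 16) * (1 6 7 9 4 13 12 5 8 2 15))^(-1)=(1 15 2 8 5 12 13 4 9 7 16 10 6)=[0, 15, 8, 3, 9, 12, 1, 16, 5, 7, 6, 11, 13, 4, 14, 2, 10]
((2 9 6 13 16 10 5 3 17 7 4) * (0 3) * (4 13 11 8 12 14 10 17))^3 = (0 2 11 14)(3 9 8 10)(4 6 12 5)(7 17 16 13) = [2, 1, 11, 9, 6, 4, 12, 17, 10, 8, 3, 14, 5, 7, 0, 15, 13, 16]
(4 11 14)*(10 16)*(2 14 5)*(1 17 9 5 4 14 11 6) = [0, 17, 11, 3, 6, 2, 1, 7, 8, 5, 16, 4, 12, 13, 14, 15, 10, 9] = (1 17 9 5 2 11 4 6)(10 16)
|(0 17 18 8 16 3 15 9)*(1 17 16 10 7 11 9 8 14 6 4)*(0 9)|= 24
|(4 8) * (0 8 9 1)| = |(0 8 4 9 1)| = 5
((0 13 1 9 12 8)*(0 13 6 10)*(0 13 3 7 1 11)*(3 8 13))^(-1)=(0 11 13 12 9 1 7 3 10 6)=[11, 7, 2, 10, 4, 5, 0, 3, 8, 1, 6, 13, 9, 12]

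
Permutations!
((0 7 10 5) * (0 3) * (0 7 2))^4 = (10) = [0, 1, 2, 3, 4, 5, 6, 7, 8, 9, 10]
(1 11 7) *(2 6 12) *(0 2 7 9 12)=(0 2 6)(1 11 9 12 7)=[2, 11, 6, 3, 4, 5, 0, 1, 8, 12, 10, 9, 7]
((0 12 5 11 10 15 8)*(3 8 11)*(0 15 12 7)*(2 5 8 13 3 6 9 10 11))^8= (15)= [0, 1, 2, 3, 4, 5, 6, 7, 8, 9, 10, 11, 12, 13, 14, 15]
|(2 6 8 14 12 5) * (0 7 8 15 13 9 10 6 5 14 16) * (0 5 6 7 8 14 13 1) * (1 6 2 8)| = |(0 1)(5 8 16)(6 15)(7 14 12 13 9 10)| = 6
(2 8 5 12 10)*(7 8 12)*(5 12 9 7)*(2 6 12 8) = [0, 1, 9, 3, 4, 5, 12, 2, 8, 7, 6, 11, 10] = (2 9 7)(6 12 10)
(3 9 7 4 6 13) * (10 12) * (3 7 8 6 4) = (3 9 8 6 13 7)(10 12) = [0, 1, 2, 9, 4, 5, 13, 3, 6, 8, 12, 11, 10, 7]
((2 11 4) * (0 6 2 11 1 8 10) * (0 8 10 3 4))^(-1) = (0 11 4 3 8 10 1 2 6) = [11, 2, 6, 8, 3, 5, 0, 7, 10, 9, 1, 4]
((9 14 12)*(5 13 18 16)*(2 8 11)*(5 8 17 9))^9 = (2 8 18 5 14 17 11 16 13 12 9) = [0, 1, 8, 3, 4, 14, 6, 7, 18, 2, 10, 16, 9, 12, 17, 15, 13, 11, 5]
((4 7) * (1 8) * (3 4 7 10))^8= (3 10 4)= [0, 1, 2, 10, 3, 5, 6, 7, 8, 9, 4]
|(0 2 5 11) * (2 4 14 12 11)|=10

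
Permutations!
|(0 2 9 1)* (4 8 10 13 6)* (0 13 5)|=10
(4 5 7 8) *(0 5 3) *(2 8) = (0 5 7 2 8 4 3) = [5, 1, 8, 0, 3, 7, 6, 2, 4]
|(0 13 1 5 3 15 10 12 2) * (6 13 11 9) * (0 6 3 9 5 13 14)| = |(0 11 5 9 3 15 10 12 2 6 14)(1 13)| = 22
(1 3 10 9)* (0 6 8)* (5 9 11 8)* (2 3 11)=(0 6 5 9 1 11 8)(2 3 10)=[6, 11, 3, 10, 4, 9, 5, 7, 0, 1, 2, 8]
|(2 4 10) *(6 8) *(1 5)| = 6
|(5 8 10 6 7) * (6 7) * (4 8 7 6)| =|(4 8 10 6)(5 7)| =4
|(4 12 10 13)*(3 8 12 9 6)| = |(3 8 12 10 13 4 9 6)| = 8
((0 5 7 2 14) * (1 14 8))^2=(0 7 8 14 5 2 1)=[7, 0, 1, 3, 4, 2, 6, 8, 14, 9, 10, 11, 12, 13, 5]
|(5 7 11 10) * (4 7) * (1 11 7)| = 5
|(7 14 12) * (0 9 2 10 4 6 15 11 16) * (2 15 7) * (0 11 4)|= 10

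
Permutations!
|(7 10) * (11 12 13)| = |(7 10)(11 12 13)| = 6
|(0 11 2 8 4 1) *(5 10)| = 6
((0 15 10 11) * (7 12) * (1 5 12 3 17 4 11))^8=(0 17 12 10 11 3 5 15 4 7 1)=[17, 0, 2, 5, 7, 15, 6, 1, 8, 9, 11, 3, 10, 13, 14, 4, 16, 12]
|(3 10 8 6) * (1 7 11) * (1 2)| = |(1 7 11 2)(3 10 8 6)| = 4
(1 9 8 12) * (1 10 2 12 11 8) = [0, 9, 12, 3, 4, 5, 6, 7, 11, 1, 2, 8, 10] = (1 9)(2 12 10)(8 11)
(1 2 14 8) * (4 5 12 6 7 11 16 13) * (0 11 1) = [11, 2, 14, 3, 5, 12, 7, 1, 0, 9, 10, 16, 6, 4, 8, 15, 13] = (0 11 16 13 4 5 12 6 7 1 2 14 8)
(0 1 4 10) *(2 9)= (0 1 4 10)(2 9)= [1, 4, 9, 3, 10, 5, 6, 7, 8, 2, 0]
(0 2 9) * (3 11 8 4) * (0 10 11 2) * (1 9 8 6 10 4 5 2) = (1 9 4 3)(2 8 5)(6 10 11) = [0, 9, 8, 1, 3, 2, 10, 7, 5, 4, 11, 6]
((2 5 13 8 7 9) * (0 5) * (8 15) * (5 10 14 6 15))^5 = (0 8 10 7 14 9 6 2 15)(5 13) = [8, 1, 15, 3, 4, 13, 2, 14, 10, 6, 7, 11, 12, 5, 9, 0]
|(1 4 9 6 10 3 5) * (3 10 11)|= |(1 4 9 6 11 3 5)|= 7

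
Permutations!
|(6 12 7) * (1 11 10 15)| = 12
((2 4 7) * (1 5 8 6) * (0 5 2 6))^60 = [0, 1, 2, 3, 4, 5, 6, 7, 8] = (8)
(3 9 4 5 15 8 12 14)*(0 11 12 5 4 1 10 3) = (0 11 12 14)(1 10 3 9)(5 15 8) = [11, 10, 2, 9, 4, 15, 6, 7, 5, 1, 3, 12, 14, 13, 0, 8]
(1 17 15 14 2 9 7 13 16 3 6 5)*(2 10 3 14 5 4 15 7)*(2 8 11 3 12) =(1 17 7 13 16 14 10 12 2 9 8 11 3 6 4 15 5) =[0, 17, 9, 6, 15, 1, 4, 13, 11, 8, 12, 3, 2, 16, 10, 5, 14, 7]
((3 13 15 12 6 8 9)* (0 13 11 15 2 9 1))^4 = (0 3 6 13 11 8 2 15 1 9 12) = [3, 9, 15, 6, 4, 5, 13, 7, 2, 12, 10, 8, 0, 11, 14, 1]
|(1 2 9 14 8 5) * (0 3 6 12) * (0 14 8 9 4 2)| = 18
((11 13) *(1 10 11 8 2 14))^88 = (1 8 10 2 11 14 13) = [0, 8, 11, 3, 4, 5, 6, 7, 10, 9, 2, 14, 12, 1, 13]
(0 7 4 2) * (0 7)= (2 7 4)= [0, 1, 7, 3, 2, 5, 6, 4]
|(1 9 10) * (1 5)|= 4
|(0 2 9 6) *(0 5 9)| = |(0 2)(5 9 6)| = 6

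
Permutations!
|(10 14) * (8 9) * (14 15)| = 6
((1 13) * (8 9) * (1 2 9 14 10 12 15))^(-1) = [0, 15, 13, 3, 4, 5, 6, 7, 9, 2, 14, 11, 10, 1, 8, 12] = (1 15 12 10 14 8 9 2 13)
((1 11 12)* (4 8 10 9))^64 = (1 11 12) = [0, 11, 2, 3, 4, 5, 6, 7, 8, 9, 10, 12, 1]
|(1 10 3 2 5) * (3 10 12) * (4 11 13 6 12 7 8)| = 11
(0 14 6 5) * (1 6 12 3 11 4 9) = (0 14 12 3 11 4 9 1 6 5) = [14, 6, 2, 11, 9, 0, 5, 7, 8, 1, 10, 4, 3, 13, 12]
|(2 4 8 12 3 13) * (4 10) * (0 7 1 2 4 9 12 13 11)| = 9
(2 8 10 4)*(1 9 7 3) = [0, 9, 8, 1, 2, 5, 6, 3, 10, 7, 4] = (1 9 7 3)(2 8 10 4)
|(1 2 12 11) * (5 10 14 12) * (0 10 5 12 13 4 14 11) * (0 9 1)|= |(0 10 11)(1 2 12 9)(4 14 13)|= 12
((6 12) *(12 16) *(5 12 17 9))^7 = (5 12 6 16 17 9) = [0, 1, 2, 3, 4, 12, 16, 7, 8, 5, 10, 11, 6, 13, 14, 15, 17, 9]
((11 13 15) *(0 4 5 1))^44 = (11 15 13) = [0, 1, 2, 3, 4, 5, 6, 7, 8, 9, 10, 15, 12, 11, 14, 13]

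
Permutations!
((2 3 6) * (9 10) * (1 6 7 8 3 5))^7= [0, 5, 6, 7, 4, 2, 1, 8, 3, 10, 9]= (1 5 2 6)(3 7 8)(9 10)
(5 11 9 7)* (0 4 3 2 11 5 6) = (0 4 3 2 11 9 7 6) = [4, 1, 11, 2, 3, 5, 0, 6, 8, 7, 10, 9]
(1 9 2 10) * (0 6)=(0 6)(1 9 2 10)=[6, 9, 10, 3, 4, 5, 0, 7, 8, 2, 1]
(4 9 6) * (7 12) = (4 9 6)(7 12) = [0, 1, 2, 3, 9, 5, 4, 12, 8, 6, 10, 11, 7]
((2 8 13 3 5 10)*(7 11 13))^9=(2 8 7 11 13 3 5 10)=[0, 1, 8, 5, 4, 10, 6, 11, 7, 9, 2, 13, 12, 3]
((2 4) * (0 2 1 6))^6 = [2, 6, 4, 3, 1, 5, 0] = (0 2 4 1 6)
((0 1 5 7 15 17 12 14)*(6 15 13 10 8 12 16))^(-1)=(0 14 12 8 10 13 7 5 1)(6 16 17 15)=[14, 0, 2, 3, 4, 1, 16, 5, 10, 9, 13, 11, 8, 7, 12, 6, 17, 15]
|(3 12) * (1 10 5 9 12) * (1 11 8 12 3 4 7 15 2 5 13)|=|(1 10 13)(2 5 9 3 11 8 12 4 7 15)|=30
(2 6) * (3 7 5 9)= (2 6)(3 7 5 9)= [0, 1, 6, 7, 4, 9, 2, 5, 8, 3]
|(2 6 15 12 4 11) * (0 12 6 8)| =|(0 12 4 11 2 8)(6 15)| =6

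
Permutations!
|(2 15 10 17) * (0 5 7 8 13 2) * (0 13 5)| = |(2 15 10 17 13)(5 7 8)| = 15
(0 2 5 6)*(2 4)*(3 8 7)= (0 4 2 5 6)(3 8 7)= [4, 1, 5, 8, 2, 6, 0, 3, 7]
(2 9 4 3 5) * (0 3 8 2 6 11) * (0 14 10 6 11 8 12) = (0 3 5 11 14 10 6 8 2 9 4 12) = [3, 1, 9, 5, 12, 11, 8, 7, 2, 4, 6, 14, 0, 13, 10]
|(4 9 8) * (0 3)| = 6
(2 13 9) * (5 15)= [0, 1, 13, 3, 4, 15, 6, 7, 8, 2, 10, 11, 12, 9, 14, 5]= (2 13 9)(5 15)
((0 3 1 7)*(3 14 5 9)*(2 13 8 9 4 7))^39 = [7, 8, 9, 13, 5, 14, 6, 4, 1, 2, 10, 11, 12, 3, 0] = (0 7 4 5 14)(1 8)(2 9)(3 13)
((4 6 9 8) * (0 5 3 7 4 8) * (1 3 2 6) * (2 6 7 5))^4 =(0 1 9 4 6 7 5 2 3) =[1, 9, 3, 0, 6, 2, 7, 5, 8, 4]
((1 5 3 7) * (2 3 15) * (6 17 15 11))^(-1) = (1 7 3 2 15 17 6 11 5) = [0, 7, 15, 2, 4, 1, 11, 3, 8, 9, 10, 5, 12, 13, 14, 17, 16, 6]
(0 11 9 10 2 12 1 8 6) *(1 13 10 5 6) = [11, 8, 12, 3, 4, 6, 0, 7, 1, 5, 2, 9, 13, 10] = (0 11 9 5 6)(1 8)(2 12 13 10)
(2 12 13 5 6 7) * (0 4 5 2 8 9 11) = (0 4 5 6 7 8 9 11)(2 12 13) = [4, 1, 12, 3, 5, 6, 7, 8, 9, 11, 10, 0, 13, 2]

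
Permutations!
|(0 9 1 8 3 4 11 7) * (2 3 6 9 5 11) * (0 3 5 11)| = 28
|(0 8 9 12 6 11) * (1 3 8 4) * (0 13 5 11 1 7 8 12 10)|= |(0 4 7 8 9 10)(1 3 12 6)(5 11 13)|= 12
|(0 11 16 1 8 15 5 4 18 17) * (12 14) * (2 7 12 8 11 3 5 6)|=42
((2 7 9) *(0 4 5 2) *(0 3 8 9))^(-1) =(0 7 2 5 4)(3 9 8) =[7, 1, 5, 9, 0, 4, 6, 2, 3, 8]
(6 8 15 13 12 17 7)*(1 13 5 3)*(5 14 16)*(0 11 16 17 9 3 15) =(0 11 16 5 15 14 17 7 6 8)(1 13 12 9 3) =[11, 13, 2, 1, 4, 15, 8, 6, 0, 3, 10, 16, 9, 12, 17, 14, 5, 7]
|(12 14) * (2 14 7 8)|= 5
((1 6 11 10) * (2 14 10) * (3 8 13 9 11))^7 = (1 2 13 6 14 9 3 10 11 8) = [0, 2, 13, 10, 4, 5, 14, 7, 1, 3, 11, 8, 12, 6, 9]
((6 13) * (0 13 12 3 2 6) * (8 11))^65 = [13, 1, 6, 2, 4, 5, 12, 7, 11, 9, 10, 8, 3, 0] = (0 13)(2 6 12 3)(8 11)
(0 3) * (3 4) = (0 4 3) = [4, 1, 2, 0, 3]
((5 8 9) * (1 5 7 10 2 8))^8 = (2 7 8 10 9) = [0, 1, 7, 3, 4, 5, 6, 8, 10, 2, 9]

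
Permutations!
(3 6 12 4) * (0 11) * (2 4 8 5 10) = (0 11)(2 4 3 6 12 8 5 10) = [11, 1, 4, 6, 3, 10, 12, 7, 5, 9, 2, 0, 8]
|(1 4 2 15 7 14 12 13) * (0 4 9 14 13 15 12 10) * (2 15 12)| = 9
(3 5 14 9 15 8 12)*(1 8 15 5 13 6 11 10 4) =(15)(1 8 12 3 13 6 11 10 4)(5 14 9) =[0, 8, 2, 13, 1, 14, 11, 7, 12, 5, 4, 10, 3, 6, 9, 15]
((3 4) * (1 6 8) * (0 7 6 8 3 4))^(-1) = (0 3 6 7)(1 8) = [3, 8, 2, 6, 4, 5, 7, 0, 1]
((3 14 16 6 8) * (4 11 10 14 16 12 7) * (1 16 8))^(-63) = (16)(3 8)(4 14)(7 10)(11 12) = [0, 1, 2, 8, 14, 5, 6, 10, 3, 9, 7, 12, 11, 13, 4, 15, 16]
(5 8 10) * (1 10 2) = (1 10 5 8 2) = [0, 10, 1, 3, 4, 8, 6, 7, 2, 9, 5]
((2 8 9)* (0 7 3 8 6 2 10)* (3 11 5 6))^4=[6, 1, 10, 0, 4, 8, 9, 2, 7, 11, 5, 3]=(0 6 9 11 3)(2 10 5 8 7)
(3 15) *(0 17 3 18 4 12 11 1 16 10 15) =(0 17 3)(1 16 10 15 18 4 12 11) =[17, 16, 2, 0, 12, 5, 6, 7, 8, 9, 15, 1, 11, 13, 14, 18, 10, 3, 4]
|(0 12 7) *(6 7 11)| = |(0 12 11 6 7)| = 5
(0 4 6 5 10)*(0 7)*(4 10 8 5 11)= (0 10 7)(4 6 11)(5 8)= [10, 1, 2, 3, 6, 8, 11, 0, 5, 9, 7, 4]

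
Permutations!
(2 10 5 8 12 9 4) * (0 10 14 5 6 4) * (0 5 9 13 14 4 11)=(0 10 6 11)(2 4)(5 8 12 13 14 9)=[10, 1, 4, 3, 2, 8, 11, 7, 12, 5, 6, 0, 13, 14, 9]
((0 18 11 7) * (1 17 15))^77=[18, 15, 2, 3, 4, 5, 6, 0, 8, 9, 10, 7, 12, 13, 14, 17, 16, 1, 11]=(0 18 11 7)(1 15 17)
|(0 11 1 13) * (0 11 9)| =6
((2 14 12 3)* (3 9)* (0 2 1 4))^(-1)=[4, 3, 0, 9, 1, 5, 6, 7, 8, 12, 10, 11, 14, 13, 2]=(0 4 1 3 9 12 14 2)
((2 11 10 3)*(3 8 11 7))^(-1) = (2 3 7)(8 10 11) = [0, 1, 3, 7, 4, 5, 6, 2, 10, 9, 11, 8]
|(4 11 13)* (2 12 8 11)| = 6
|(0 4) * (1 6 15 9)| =|(0 4)(1 6 15 9)| =4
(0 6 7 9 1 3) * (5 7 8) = [6, 3, 2, 0, 4, 7, 8, 9, 5, 1] = (0 6 8 5 7 9 1 3)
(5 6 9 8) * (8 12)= (5 6 9 12 8)= [0, 1, 2, 3, 4, 6, 9, 7, 5, 12, 10, 11, 8]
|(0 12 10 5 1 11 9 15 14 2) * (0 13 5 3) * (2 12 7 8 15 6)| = 56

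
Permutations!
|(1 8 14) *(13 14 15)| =5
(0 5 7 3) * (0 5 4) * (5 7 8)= (0 4)(3 7)(5 8)= [4, 1, 2, 7, 0, 8, 6, 3, 5]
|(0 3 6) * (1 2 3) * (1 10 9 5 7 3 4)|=|(0 10 9 5 7 3 6)(1 2 4)|=21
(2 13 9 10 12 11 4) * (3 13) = (2 3 13 9 10 12 11 4) = [0, 1, 3, 13, 2, 5, 6, 7, 8, 10, 12, 4, 11, 9]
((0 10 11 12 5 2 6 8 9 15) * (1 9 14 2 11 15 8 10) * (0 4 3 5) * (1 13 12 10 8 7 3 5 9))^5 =(15)(0 12 13)(2 6 8 14)(3 7 9) =[12, 1, 6, 7, 4, 5, 8, 9, 14, 3, 10, 11, 13, 0, 2, 15]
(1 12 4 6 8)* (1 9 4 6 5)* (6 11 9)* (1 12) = (4 5 12 11 9)(6 8) = [0, 1, 2, 3, 5, 12, 8, 7, 6, 4, 10, 9, 11]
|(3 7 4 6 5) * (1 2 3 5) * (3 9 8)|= |(1 2 9 8 3 7 4 6)|= 8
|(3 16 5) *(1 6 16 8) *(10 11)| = 6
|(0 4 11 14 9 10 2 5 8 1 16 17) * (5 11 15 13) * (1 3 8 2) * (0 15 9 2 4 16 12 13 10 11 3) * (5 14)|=12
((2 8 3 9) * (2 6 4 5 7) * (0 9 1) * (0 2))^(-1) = [7, 3, 1, 8, 6, 4, 9, 5, 2, 0] = (0 7 5 4 6 9)(1 3 8 2)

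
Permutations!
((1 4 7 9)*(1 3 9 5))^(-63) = [0, 4, 2, 9, 7, 1, 6, 5, 8, 3] = (1 4 7 5)(3 9)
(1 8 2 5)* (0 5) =(0 5 1 8 2) =[5, 8, 0, 3, 4, 1, 6, 7, 2]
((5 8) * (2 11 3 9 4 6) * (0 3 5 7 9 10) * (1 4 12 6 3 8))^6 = (0 2 10 6 3 12 4 9 1 7 5 8 11) = [2, 7, 10, 12, 9, 8, 3, 5, 11, 1, 6, 0, 4]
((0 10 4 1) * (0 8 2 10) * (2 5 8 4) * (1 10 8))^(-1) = (1 5 8 2 10 4) = [0, 5, 10, 3, 1, 8, 6, 7, 2, 9, 4]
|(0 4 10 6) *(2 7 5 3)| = 4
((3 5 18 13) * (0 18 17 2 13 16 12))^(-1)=(0 12 16 18)(2 17 5 3 13)=[12, 1, 17, 13, 4, 3, 6, 7, 8, 9, 10, 11, 16, 2, 14, 15, 18, 5, 0]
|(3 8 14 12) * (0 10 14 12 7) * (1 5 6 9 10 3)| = 11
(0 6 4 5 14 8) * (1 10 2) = (0 6 4 5 14 8)(1 10 2) = [6, 10, 1, 3, 5, 14, 4, 7, 0, 9, 2, 11, 12, 13, 8]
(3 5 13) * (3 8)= (3 5 13 8)= [0, 1, 2, 5, 4, 13, 6, 7, 3, 9, 10, 11, 12, 8]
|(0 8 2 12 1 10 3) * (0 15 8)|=7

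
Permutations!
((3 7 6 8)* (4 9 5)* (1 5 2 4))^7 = (1 5)(2 4 9)(3 8 6 7) = [0, 5, 4, 8, 9, 1, 7, 3, 6, 2]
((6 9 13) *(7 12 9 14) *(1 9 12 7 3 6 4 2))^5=(3 14 6)=[0, 1, 2, 14, 4, 5, 3, 7, 8, 9, 10, 11, 12, 13, 6]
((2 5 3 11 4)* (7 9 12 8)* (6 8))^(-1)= (2 4 11 3 5)(6 12 9 7 8)= [0, 1, 4, 5, 11, 2, 12, 8, 6, 7, 10, 3, 9]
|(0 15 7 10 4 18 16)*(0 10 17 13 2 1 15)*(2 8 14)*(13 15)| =60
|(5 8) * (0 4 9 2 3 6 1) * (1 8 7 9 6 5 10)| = 30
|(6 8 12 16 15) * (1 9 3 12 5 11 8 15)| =|(1 9 3 12 16)(5 11 8)(6 15)| =30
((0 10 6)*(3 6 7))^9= (0 6 3 7 10)= [6, 1, 2, 7, 4, 5, 3, 10, 8, 9, 0]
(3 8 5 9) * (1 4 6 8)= (1 4 6 8 5 9 3)= [0, 4, 2, 1, 6, 9, 8, 7, 5, 3]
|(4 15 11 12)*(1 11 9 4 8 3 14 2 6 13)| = 9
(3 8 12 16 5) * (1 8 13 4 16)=(1 8 12)(3 13 4 16 5)=[0, 8, 2, 13, 16, 3, 6, 7, 12, 9, 10, 11, 1, 4, 14, 15, 5]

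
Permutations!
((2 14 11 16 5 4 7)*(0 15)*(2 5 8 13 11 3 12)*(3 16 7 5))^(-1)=(0 15)(2 12 3 7 11 13 8 16 14)(4 5)=[15, 1, 12, 7, 5, 4, 6, 11, 16, 9, 10, 13, 3, 8, 2, 0, 14]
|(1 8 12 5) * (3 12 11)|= |(1 8 11 3 12 5)|= 6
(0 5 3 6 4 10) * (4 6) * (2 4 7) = (0 5 3 7 2 4 10) = [5, 1, 4, 7, 10, 3, 6, 2, 8, 9, 0]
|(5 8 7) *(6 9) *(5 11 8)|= 6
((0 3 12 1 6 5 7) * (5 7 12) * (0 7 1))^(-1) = (0 12 5 3)(1 6) = [12, 6, 2, 0, 4, 3, 1, 7, 8, 9, 10, 11, 5]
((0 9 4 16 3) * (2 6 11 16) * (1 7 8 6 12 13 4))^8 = (0 3 16 11 6 8 7 1 9) = [3, 9, 2, 16, 4, 5, 8, 1, 7, 0, 10, 6, 12, 13, 14, 15, 11]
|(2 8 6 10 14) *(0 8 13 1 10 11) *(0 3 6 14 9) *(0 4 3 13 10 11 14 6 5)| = |(0 8 6 14 2 10 9 4 3 5)(1 11 13)| = 30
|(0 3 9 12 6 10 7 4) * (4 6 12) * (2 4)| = 15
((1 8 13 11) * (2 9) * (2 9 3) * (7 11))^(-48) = [0, 13, 2, 3, 4, 5, 6, 1, 7, 9, 10, 8, 12, 11] = (1 13 11 8 7)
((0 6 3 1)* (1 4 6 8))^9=(8)=[0, 1, 2, 3, 4, 5, 6, 7, 8]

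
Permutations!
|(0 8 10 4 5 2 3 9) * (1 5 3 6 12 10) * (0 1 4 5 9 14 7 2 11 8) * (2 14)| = 18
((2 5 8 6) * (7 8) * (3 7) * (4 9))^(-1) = (2 6 8 7 3 5)(4 9) = [0, 1, 6, 5, 9, 2, 8, 3, 7, 4]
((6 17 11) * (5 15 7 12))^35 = (5 12 7 15)(6 11 17) = [0, 1, 2, 3, 4, 12, 11, 15, 8, 9, 10, 17, 7, 13, 14, 5, 16, 6]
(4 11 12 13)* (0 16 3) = (0 16 3)(4 11 12 13) = [16, 1, 2, 0, 11, 5, 6, 7, 8, 9, 10, 12, 13, 4, 14, 15, 3]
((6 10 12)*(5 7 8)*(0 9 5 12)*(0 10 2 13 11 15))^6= (0 6 9 2 5 13 7 11 8 15 12)= [6, 1, 5, 3, 4, 13, 9, 11, 15, 2, 10, 8, 0, 7, 14, 12]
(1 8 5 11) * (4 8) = (1 4 8 5 11) = [0, 4, 2, 3, 8, 11, 6, 7, 5, 9, 10, 1]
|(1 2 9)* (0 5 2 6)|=6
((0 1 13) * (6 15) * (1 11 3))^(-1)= [13, 3, 2, 11, 4, 5, 15, 7, 8, 9, 10, 0, 12, 1, 14, 6]= (0 13 1 3 11)(6 15)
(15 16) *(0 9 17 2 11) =[9, 1, 11, 3, 4, 5, 6, 7, 8, 17, 10, 0, 12, 13, 14, 16, 15, 2] =(0 9 17 2 11)(15 16)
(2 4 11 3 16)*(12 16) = [0, 1, 4, 12, 11, 5, 6, 7, 8, 9, 10, 3, 16, 13, 14, 15, 2] = (2 4 11 3 12 16)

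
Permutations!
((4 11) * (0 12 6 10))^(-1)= (0 10 6 12)(4 11)= [10, 1, 2, 3, 11, 5, 12, 7, 8, 9, 6, 4, 0]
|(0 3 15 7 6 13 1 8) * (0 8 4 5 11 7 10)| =28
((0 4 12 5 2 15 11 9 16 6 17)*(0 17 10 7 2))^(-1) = (17)(0 5 12 4)(2 7 10 6 16 9 11 15) = [5, 1, 7, 3, 0, 12, 16, 10, 8, 11, 6, 15, 4, 13, 14, 2, 9, 17]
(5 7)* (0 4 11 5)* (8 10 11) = (0 4 8 10 11 5 7) = [4, 1, 2, 3, 8, 7, 6, 0, 10, 9, 11, 5]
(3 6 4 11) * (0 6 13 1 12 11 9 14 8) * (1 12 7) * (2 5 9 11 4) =[6, 7, 5, 13, 11, 9, 2, 1, 0, 14, 10, 3, 4, 12, 8] =(0 6 2 5 9 14 8)(1 7)(3 13 12 4 11)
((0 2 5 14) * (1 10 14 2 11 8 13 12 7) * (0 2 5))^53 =(0 13 1 2 8 7 14 11 12 10) =[13, 2, 8, 3, 4, 5, 6, 14, 7, 9, 0, 12, 10, 1, 11]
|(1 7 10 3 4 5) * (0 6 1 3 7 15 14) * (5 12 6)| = 18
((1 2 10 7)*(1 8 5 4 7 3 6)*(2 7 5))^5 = [0, 3, 7, 2, 5, 4, 10, 6, 1, 9, 8] = (1 3 2 7 6 10 8)(4 5)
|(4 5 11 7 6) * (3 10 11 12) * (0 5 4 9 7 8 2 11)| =15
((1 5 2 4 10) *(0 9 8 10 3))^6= (0 2 10)(1 9 4)(3 5 8)= [2, 9, 10, 5, 1, 8, 6, 7, 3, 4, 0]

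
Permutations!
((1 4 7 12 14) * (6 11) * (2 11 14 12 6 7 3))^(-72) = (14) = [0, 1, 2, 3, 4, 5, 6, 7, 8, 9, 10, 11, 12, 13, 14]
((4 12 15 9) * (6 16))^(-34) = [0, 1, 2, 3, 15, 5, 6, 7, 8, 12, 10, 11, 9, 13, 14, 4, 16] = (16)(4 15)(9 12)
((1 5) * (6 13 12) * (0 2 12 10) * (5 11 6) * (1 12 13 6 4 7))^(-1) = (0 10 13 2)(1 7 4 11)(5 12) = [10, 7, 0, 3, 11, 12, 6, 4, 8, 9, 13, 1, 5, 2]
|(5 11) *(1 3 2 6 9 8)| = 6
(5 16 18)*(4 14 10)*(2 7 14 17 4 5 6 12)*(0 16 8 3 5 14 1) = (0 16 18 6 12 2 7 1)(3 5 8)(4 17)(10 14) = [16, 0, 7, 5, 17, 8, 12, 1, 3, 9, 14, 11, 2, 13, 10, 15, 18, 4, 6]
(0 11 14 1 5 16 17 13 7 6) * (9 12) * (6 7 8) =(0 11 14 1 5 16 17 13 8 6)(9 12) =[11, 5, 2, 3, 4, 16, 0, 7, 6, 12, 10, 14, 9, 8, 1, 15, 17, 13]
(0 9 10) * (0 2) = (0 9 10 2) = [9, 1, 0, 3, 4, 5, 6, 7, 8, 10, 2]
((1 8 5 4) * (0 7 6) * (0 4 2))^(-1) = (0 2 5 8 1 4 6 7) = [2, 4, 5, 3, 6, 8, 7, 0, 1]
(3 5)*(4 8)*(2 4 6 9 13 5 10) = [0, 1, 4, 10, 8, 3, 9, 7, 6, 13, 2, 11, 12, 5] = (2 4 8 6 9 13 5 3 10)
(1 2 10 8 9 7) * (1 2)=(2 10 8 9 7)=[0, 1, 10, 3, 4, 5, 6, 2, 9, 7, 8]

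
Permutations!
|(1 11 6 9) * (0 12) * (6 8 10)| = |(0 12)(1 11 8 10 6 9)| = 6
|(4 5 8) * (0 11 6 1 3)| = 15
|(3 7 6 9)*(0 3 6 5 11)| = |(0 3 7 5 11)(6 9)| = 10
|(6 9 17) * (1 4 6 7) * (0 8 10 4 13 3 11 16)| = 13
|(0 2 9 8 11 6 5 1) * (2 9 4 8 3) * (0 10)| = 11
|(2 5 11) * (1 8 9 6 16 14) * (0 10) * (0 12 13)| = |(0 10 12 13)(1 8 9 6 16 14)(2 5 11)| = 12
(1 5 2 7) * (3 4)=(1 5 2 7)(3 4)=[0, 5, 7, 4, 3, 2, 6, 1]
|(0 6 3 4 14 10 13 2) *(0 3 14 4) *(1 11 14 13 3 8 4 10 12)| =|(0 6 13 2 8 4 10 3)(1 11 14 12)| =8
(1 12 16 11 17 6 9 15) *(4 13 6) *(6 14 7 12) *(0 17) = (0 17 4 13 14 7 12 16 11)(1 6 9 15) = [17, 6, 2, 3, 13, 5, 9, 12, 8, 15, 10, 0, 16, 14, 7, 1, 11, 4]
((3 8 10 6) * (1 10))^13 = [0, 3, 2, 10, 4, 5, 1, 7, 6, 9, 8] = (1 3 10 8 6)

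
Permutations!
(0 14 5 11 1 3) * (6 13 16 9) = (0 14 5 11 1 3)(6 13 16 9) = [14, 3, 2, 0, 4, 11, 13, 7, 8, 6, 10, 1, 12, 16, 5, 15, 9]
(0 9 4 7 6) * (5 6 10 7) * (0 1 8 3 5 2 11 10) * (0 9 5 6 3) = (0 5 3 6 1 8)(2 11 10 7 9 4) = [5, 8, 11, 6, 2, 3, 1, 9, 0, 4, 7, 10]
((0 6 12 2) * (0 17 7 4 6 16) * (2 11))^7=(17)(0 16)=[16, 1, 2, 3, 4, 5, 6, 7, 8, 9, 10, 11, 12, 13, 14, 15, 0, 17]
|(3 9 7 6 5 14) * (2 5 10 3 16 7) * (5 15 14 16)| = |(2 15 14 5 16 7 6 10 3 9)| = 10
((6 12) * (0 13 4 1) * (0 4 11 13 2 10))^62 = (13)(0 10 2) = [10, 1, 0, 3, 4, 5, 6, 7, 8, 9, 2, 11, 12, 13]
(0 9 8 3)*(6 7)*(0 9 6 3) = (0 6 7 3 9 8) = [6, 1, 2, 9, 4, 5, 7, 3, 0, 8]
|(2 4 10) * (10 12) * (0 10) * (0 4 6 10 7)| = |(0 7)(2 6 10)(4 12)| = 6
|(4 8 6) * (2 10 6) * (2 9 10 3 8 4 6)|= 5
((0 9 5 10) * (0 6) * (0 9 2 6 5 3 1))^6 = [0, 1, 2, 3, 4, 5, 6, 7, 8, 9, 10] = (10)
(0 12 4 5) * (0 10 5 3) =(0 12 4 3)(5 10) =[12, 1, 2, 0, 3, 10, 6, 7, 8, 9, 5, 11, 4]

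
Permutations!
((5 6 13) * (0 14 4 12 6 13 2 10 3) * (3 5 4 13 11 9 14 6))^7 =(0 14 2 4 5 3 9 6 13 10 12 11) =[14, 1, 4, 9, 5, 3, 13, 7, 8, 6, 12, 0, 11, 10, 2]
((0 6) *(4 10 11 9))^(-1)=(0 6)(4 9 11 10)=[6, 1, 2, 3, 9, 5, 0, 7, 8, 11, 4, 10]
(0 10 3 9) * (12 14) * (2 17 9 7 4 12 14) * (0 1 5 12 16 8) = (0 10 3 7 4 16 8)(1 5 12 2 17 9) = [10, 5, 17, 7, 16, 12, 6, 4, 0, 1, 3, 11, 2, 13, 14, 15, 8, 9]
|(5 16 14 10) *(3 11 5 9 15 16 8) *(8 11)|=10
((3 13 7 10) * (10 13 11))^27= (7 13)= [0, 1, 2, 3, 4, 5, 6, 13, 8, 9, 10, 11, 12, 7]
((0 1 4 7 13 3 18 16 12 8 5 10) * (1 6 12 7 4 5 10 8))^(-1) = (0 10 8 5 1 12 6)(3 13 7 16 18) = [10, 12, 2, 13, 4, 1, 0, 16, 5, 9, 8, 11, 6, 7, 14, 15, 18, 17, 3]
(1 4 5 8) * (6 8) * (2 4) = (1 2 4 5 6 8) = [0, 2, 4, 3, 5, 6, 8, 7, 1]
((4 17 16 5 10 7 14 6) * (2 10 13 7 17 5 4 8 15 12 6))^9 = (17)(6 8 15 12) = [0, 1, 2, 3, 4, 5, 8, 7, 15, 9, 10, 11, 6, 13, 14, 12, 16, 17]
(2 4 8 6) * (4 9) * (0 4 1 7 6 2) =(0 4 8 2 9 1 7 6) =[4, 7, 9, 3, 8, 5, 0, 6, 2, 1]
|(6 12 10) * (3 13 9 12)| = 6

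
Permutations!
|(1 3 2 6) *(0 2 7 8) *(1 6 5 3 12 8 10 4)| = |(0 2 5 3 7 10 4 1 12 8)| = 10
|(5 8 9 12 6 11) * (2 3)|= |(2 3)(5 8 9 12 6 11)|= 6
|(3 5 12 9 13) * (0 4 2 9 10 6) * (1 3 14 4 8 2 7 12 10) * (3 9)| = 7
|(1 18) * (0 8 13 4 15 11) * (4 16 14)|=8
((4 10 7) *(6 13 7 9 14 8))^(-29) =[0, 1, 2, 3, 14, 5, 4, 9, 7, 6, 8, 11, 12, 10, 13] =(4 14 13 10 8 7 9 6)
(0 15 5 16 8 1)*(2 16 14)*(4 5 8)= [15, 0, 16, 3, 5, 14, 6, 7, 1, 9, 10, 11, 12, 13, 2, 8, 4]= (0 15 8 1)(2 16 4 5 14)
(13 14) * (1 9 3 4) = (1 9 3 4)(13 14) = [0, 9, 2, 4, 1, 5, 6, 7, 8, 3, 10, 11, 12, 14, 13]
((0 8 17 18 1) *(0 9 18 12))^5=(0 8 17 12)(1 18 9)=[8, 18, 2, 3, 4, 5, 6, 7, 17, 1, 10, 11, 0, 13, 14, 15, 16, 12, 9]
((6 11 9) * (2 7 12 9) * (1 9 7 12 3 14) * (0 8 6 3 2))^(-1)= (0 11 6 8)(1 14 3 9)(2 7 12)= [11, 14, 7, 9, 4, 5, 8, 12, 0, 1, 10, 6, 2, 13, 3]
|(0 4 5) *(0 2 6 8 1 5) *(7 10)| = |(0 4)(1 5 2 6 8)(7 10)| = 10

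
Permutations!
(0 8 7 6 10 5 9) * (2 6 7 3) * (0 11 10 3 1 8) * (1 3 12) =[0, 8, 6, 2, 4, 9, 12, 7, 3, 11, 5, 10, 1] =(1 8 3 2 6 12)(5 9 11 10)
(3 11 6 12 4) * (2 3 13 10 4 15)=(2 3 11 6 12 15)(4 13 10)=[0, 1, 3, 11, 13, 5, 12, 7, 8, 9, 4, 6, 15, 10, 14, 2]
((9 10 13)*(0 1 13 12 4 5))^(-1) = [5, 0, 2, 3, 12, 4, 6, 7, 8, 13, 9, 11, 10, 1] = (0 5 4 12 10 9 13 1)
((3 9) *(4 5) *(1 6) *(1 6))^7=[0, 1, 2, 9, 5, 4, 6, 7, 8, 3]=(3 9)(4 5)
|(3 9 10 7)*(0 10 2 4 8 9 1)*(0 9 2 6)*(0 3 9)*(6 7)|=|(0 10 6 3 1)(2 4 8)(7 9)|=30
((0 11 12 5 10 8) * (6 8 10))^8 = (0 12 6)(5 8 11) = [12, 1, 2, 3, 4, 8, 0, 7, 11, 9, 10, 5, 6]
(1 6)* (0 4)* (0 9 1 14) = (0 4 9 1 6 14) = [4, 6, 2, 3, 9, 5, 14, 7, 8, 1, 10, 11, 12, 13, 0]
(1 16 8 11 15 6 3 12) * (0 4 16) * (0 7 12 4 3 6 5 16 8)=(0 3 4 8 11 15 5 16)(1 7 12)=[3, 7, 2, 4, 8, 16, 6, 12, 11, 9, 10, 15, 1, 13, 14, 5, 0]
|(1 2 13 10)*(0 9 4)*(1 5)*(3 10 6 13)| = 30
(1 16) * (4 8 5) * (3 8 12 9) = (1 16)(3 8 5 4 12 9) = [0, 16, 2, 8, 12, 4, 6, 7, 5, 3, 10, 11, 9, 13, 14, 15, 1]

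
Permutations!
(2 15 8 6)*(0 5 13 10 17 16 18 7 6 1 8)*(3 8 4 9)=(0 5 13 10 17 16 18 7 6 2 15)(1 4 9 3 8)=[5, 4, 15, 8, 9, 13, 2, 6, 1, 3, 17, 11, 12, 10, 14, 0, 18, 16, 7]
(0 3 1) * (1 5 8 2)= (0 3 5 8 2 1)= [3, 0, 1, 5, 4, 8, 6, 7, 2]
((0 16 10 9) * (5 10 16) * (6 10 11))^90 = (16) = [0, 1, 2, 3, 4, 5, 6, 7, 8, 9, 10, 11, 12, 13, 14, 15, 16]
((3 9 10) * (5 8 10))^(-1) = (3 10 8 5 9) = [0, 1, 2, 10, 4, 9, 6, 7, 5, 3, 8]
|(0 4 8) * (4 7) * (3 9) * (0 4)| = 2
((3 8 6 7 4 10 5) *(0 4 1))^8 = [1, 7, 2, 5, 0, 10, 8, 6, 3, 9, 4] = (0 1 7 6 8 3 5 10 4)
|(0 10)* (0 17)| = 3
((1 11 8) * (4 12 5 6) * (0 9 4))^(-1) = (0 6 5 12 4 9)(1 8 11) = [6, 8, 2, 3, 9, 12, 5, 7, 11, 0, 10, 1, 4]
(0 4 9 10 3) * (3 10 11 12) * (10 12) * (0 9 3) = (0 4 3 9 11 10 12) = [4, 1, 2, 9, 3, 5, 6, 7, 8, 11, 12, 10, 0]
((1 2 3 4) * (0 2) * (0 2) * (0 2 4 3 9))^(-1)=(0 9 2)(1 4)=[9, 4, 0, 3, 1, 5, 6, 7, 8, 2]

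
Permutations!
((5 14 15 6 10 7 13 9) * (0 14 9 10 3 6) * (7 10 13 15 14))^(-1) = (0 15 7)(3 6)(5 9) = [15, 1, 2, 6, 4, 9, 3, 0, 8, 5, 10, 11, 12, 13, 14, 7]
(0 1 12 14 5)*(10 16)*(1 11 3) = [11, 12, 2, 1, 4, 0, 6, 7, 8, 9, 16, 3, 14, 13, 5, 15, 10] = (0 11 3 1 12 14 5)(10 16)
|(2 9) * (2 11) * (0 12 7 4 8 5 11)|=9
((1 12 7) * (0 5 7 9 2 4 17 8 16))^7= (0 4 1 16 2 7 8 9 5 17 12)= [4, 16, 7, 3, 1, 17, 6, 8, 9, 5, 10, 11, 0, 13, 14, 15, 2, 12]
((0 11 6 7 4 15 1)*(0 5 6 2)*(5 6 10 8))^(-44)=(0 11 2)(1 6 7 4 15)(5 10 8)=[11, 6, 0, 3, 15, 10, 7, 4, 5, 9, 8, 2, 12, 13, 14, 1]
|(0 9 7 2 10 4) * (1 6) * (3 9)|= |(0 3 9 7 2 10 4)(1 6)|= 14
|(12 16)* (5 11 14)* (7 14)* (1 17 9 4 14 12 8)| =11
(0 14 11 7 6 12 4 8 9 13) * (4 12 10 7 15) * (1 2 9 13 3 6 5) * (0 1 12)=[14, 2, 9, 6, 8, 12, 10, 5, 13, 3, 7, 15, 0, 1, 11, 4]=(0 14 11 15 4 8 13 1 2 9 3 6 10 7 5 12)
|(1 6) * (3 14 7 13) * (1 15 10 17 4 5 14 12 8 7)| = |(1 6 15 10 17 4 5 14)(3 12 8 7 13)| = 40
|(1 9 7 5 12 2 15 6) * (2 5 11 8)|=|(1 9 7 11 8 2 15 6)(5 12)|=8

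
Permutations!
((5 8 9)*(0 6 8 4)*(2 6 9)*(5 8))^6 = (0 4 5 6 2 8 9) = [4, 1, 8, 3, 5, 6, 2, 7, 9, 0]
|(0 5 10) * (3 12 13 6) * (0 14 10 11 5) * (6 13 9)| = |(3 12 9 6)(5 11)(10 14)| = 4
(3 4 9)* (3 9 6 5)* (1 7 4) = (9)(1 7 4 6 5 3) = [0, 7, 2, 1, 6, 3, 5, 4, 8, 9]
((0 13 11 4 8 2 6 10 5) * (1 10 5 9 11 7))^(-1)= (0 5 6 2 8 4 11 9 10 1 7 13)= [5, 7, 8, 3, 11, 6, 2, 13, 4, 10, 1, 9, 12, 0]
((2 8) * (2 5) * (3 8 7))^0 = (8) = [0, 1, 2, 3, 4, 5, 6, 7, 8]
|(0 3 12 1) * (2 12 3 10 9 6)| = 7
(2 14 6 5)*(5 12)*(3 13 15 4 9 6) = (2 14 3 13 15 4 9 6 12 5) = [0, 1, 14, 13, 9, 2, 12, 7, 8, 6, 10, 11, 5, 15, 3, 4]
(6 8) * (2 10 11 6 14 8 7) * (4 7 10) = (2 4 7)(6 10 11)(8 14) = [0, 1, 4, 3, 7, 5, 10, 2, 14, 9, 11, 6, 12, 13, 8]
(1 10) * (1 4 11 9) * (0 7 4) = (0 7 4 11 9 1 10) = [7, 10, 2, 3, 11, 5, 6, 4, 8, 1, 0, 9]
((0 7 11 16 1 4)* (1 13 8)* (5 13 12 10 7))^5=(16)(0 4 1 8 13 5)=[4, 8, 2, 3, 1, 0, 6, 7, 13, 9, 10, 11, 12, 5, 14, 15, 16]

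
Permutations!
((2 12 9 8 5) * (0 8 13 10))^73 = (0 8 5 2 12 9 13 10) = [8, 1, 12, 3, 4, 2, 6, 7, 5, 13, 0, 11, 9, 10]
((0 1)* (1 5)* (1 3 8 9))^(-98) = (0 9 3)(1 8 5) = [9, 8, 2, 0, 4, 1, 6, 7, 5, 3]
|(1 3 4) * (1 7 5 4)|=6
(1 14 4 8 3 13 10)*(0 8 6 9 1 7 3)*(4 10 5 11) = (0 8)(1 14 10 7 3 13 5 11 4 6 9) = [8, 14, 2, 13, 6, 11, 9, 3, 0, 1, 7, 4, 12, 5, 10]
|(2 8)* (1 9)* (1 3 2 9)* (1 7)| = 4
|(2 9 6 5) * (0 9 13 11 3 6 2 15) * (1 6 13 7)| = |(0 9 2 7 1 6 5 15)(3 13 11)| = 24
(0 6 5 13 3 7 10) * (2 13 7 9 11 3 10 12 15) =(0 6 5 7 12 15 2 13 10)(3 9 11) =[6, 1, 13, 9, 4, 7, 5, 12, 8, 11, 0, 3, 15, 10, 14, 2]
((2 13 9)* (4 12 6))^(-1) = (2 9 13)(4 6 12) = [0, 1, 9, 3, 6, 5, 12, 7, 8, 13, 10, 11, 4, 2]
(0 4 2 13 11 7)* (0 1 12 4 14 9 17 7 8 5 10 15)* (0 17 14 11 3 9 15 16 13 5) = [11, 12, 5, 9, 2, 10, 6, 1, 0, 14, 16, 8, 4, 3, 15, 17, 13, 7] = (0 11 8)(1 12 4 2 5 10 16 13 3 9 14 15 17 7)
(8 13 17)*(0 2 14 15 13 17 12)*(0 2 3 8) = [3, 1, 14, 8, 4, 5, 6, 7, 17, 9, 10, 11, 2, 12, 15, 13, 16, 0] = (0 3 8 17)(2 14 15 13 12)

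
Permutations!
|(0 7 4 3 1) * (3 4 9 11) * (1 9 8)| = |(0 7 8 1)(3 9 11)| = 12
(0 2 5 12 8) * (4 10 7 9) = [2, 1, 5, 3, 10, 12, 6, 9, 0, 4, 7, 11, 8] = (0 2 5 12 8)(4 10 7 9)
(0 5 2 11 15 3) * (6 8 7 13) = (0 5 2 11 15 3)(6 8 7 13) = [5, 1, 11, 0, 4, 2, 8, 13, 7, 9, 10, 15, 12, 6, 14, 3]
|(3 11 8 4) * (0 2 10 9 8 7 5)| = |(0 2 10 9 8 4 3 11 7 5)| = 10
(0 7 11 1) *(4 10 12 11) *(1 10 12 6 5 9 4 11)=(0 7 11 10 6 5 9 4 12 1)=[7, 0, 2, 3, 12, 9, 5, 11, 8, 4, 6, 10, 1]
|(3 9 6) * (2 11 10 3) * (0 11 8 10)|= |(0 11)(2 8 10 3 9 6)|= 6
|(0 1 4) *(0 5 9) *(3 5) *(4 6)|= 7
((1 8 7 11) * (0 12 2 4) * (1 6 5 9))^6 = (0 2)(1 9 5 6 11 7 8)(4 12) = [2, 9, 0, 3, 12, 6, 11, 8, 1, 5, 10, 7, 4]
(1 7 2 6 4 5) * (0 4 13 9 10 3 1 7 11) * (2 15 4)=[2, 11, 6, 1, 5, 7, 13, 15, 8, 10, 3, 0, 12, 9, 14, 4]=(0 2 6 13 9 10 3 1 11)(4 5 7 15)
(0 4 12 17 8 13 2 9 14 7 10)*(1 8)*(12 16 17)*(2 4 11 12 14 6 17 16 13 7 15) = (0 11 12 14 15 2 9 6 17 1 8 7 10)(4 13) = [11, 8, 9, 3, 13, 5, 17, 10, 7, 6, 0, 12, 14, 4, 15, 2, 16, 1]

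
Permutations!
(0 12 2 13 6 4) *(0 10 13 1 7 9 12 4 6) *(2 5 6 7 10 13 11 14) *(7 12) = [4, 10, 1, 3, 13, 6, 12, 9, 8, 7, 11, 14, 5, 0, 2] = (0 4 13)(1 10 11 14 2)(5 6 12)(7 9)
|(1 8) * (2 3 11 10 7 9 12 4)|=|(1 8)(2 3 11 10 7 9 12 4)|=8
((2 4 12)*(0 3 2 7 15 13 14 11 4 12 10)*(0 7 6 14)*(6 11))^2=(0 2 11 10 15)(3 12 4 7 13)=[2, 1, 11, 12, 7, 5, 6, 13, 8, 9, 15, 10, 4, 3, 14, 0]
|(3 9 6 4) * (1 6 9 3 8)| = 4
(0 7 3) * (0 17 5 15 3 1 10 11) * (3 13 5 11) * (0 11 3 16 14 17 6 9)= (0 7 1 10 16 14 17 3 6 9)(5 15 13)= [7, 10, 2, 6, 4, 15, 9, 1, 8, 0, 16, 11, 12, 5, 17, 13, 14, 3]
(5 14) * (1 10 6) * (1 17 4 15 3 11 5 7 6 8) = (1 10 8)(3 11 5 14 7 6 17 4 15) = [0, 10, 2, 11, 15, 14, 17, 6, 1, 9, 8, 5, 12, 13, 7, 3, 16, 4]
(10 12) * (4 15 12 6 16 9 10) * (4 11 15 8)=(4 8)(6 16 9 10)(11 15 12)=[0, 1, 2, 3, 8, 5, 16, 7, 4, 10, 6, 15, 11, 13, 14, 12, 9]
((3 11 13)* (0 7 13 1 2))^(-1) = (0 2 1 11 3 13 7) = [2, 11, 1, 13, 4, 5, 6, 0, 8, 9, 10, 3, 12, 7]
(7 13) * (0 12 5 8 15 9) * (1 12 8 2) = (0 8 15 9)(1 12 5 2)(7 13) = [8, 12, 1, 3, 4, 2, 6, 13, 15, 0, 10, 11, 5, 7, 14, 9]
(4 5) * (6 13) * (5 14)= [0, 1, 2, 3, 14, 4, 13, 7, 8, 9, 10, 11, 12, 6, 5]= (4 14 5)(6 13)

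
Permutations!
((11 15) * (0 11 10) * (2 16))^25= (0 11 15 10)(2 16)= [11, 1, 16, 3, 4, 5, 6, 7, 8, 9, 0, 15, 12, 13, 14, 10, 2]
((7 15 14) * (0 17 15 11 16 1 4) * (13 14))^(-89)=(0 17 15 13 14 7 11 16 1 4)=[17, 4, 2, 3, 0, 5, 6, 11, 8, 9, 10, 16, 12, 14, 7, 13, 1, 15]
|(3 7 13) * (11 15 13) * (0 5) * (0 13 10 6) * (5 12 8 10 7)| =|(0 12 8 10 6)(3 5 13)(7 11 15)| =15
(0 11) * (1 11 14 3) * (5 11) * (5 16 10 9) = [14, 16, 2, 1, 4, 11, 6, 7, 8, 5, 9, 0, 12, 13, 3, 15, 10] = (0 14 3 1 16 10 9 5 11)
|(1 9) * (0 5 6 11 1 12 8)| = 8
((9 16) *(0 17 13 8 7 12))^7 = (0 17 13 8 7 12)(9 16) = [17, 1, 2, 3, 4, 5, 6, 12, 7, 16, 10, 11, 0, 8, 14, 15, 9, 13]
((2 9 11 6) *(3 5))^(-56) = (11) = [0, 1, 2, 3, 4, 5, 6, 7, 8, 9, 10, 11]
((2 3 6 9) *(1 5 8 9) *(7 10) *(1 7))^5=[0, 3, 1, 5, 4, 6, 8, 9, 7, 10, 2]=(1 3 5 6 8 7 9 10 2)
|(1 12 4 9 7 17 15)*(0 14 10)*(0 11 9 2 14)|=|(1 12 4 2 14 10 11 9 7 17 15)|=11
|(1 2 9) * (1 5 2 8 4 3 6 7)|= 6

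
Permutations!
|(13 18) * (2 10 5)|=6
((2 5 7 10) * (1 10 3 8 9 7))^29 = (1 10 2 5)(3 8 9 7) = [0, 10, 5, 8, 4, 1, 6, 3, 9, 7, 2]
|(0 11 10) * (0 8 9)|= 5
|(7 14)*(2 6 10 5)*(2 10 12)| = 6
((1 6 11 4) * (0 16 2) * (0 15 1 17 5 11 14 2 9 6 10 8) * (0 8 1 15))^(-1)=[2, 10, 14, 3, 11, 17, 9, 7, 8, 16, 1, 5, 12, 13, 6, 15, 0, 4]=(0 2 14 6 9 16)(1 10)(4 11 5 17)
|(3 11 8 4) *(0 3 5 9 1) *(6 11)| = 9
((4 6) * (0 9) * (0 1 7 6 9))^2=(1 6 9 7 4)=[0, 6, 2, 3, 1, 5, 9, 4, 8, 7]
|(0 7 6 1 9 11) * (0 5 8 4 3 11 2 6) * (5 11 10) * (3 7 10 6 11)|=|(0 10 5 8 4 7)(1 9 2 11 3 6)|=6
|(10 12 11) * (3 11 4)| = |(3 11 10 12 4)| = 5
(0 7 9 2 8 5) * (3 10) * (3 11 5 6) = (0 7 9 2 8 6 3 10 11 5) = [7, 1, 8, 10, 4, 0, 3, 9, 6, 2, 11, 5]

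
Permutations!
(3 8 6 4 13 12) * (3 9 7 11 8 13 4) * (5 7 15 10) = (3 13 12 9 15 10 5 7 11 8 6) = [0, 1, 2, 13, 4, 7, 3, 11, 6, 15, 5, 8, 9, 12, 14, 10]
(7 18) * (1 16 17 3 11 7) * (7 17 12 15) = [0, 16, 2, 11, 4, 5, 6, 18, 8, 9, 10, 17, 15, 13, 14, 7, 12, 3, 1] = (1 16 12 15 7 18)(3 11 17)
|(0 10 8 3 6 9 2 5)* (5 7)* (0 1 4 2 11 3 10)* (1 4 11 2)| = |(1 11 3 6 9 2 7 5 4)(8 10)| = 18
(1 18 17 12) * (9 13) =(1 18 17 12)(9 13) =[0, 18, 2, 3, 4, 5, 6, 7, 8, 13, 10, 11, 1, 9, 14, 15, 16, 12, 17]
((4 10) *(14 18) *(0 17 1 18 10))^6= [4, 17, 2, 3, 10, 5, 6, 7, 8, 9, 14, 11, 12, 13, 18, 15, 16, 0, 1]= (0 4 10 14 18 1 17)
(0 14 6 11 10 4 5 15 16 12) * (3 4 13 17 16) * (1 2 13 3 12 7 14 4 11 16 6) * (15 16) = (0 4 5 16 7 14 1 2 13 17 6 15 12)(3 11 10) = [4, 2, 13, 11, 5, 16, 15, 14, 8, 9, 3, 10, 0, 17, 1, 12, 7, 6]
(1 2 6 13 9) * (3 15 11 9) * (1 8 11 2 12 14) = [0, 12, 6, 15, 4, 5, 13, 7, 11, 8, 10, 9, 14, 3, 1, 2] = (1 12 14)(2 6 13 3 15)(8 11 9)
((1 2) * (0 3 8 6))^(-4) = [0, 1, 2, 3, 4, 5, 6, 7, 8] = (8)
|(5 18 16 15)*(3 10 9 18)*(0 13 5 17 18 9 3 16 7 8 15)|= |(0 13 5 16)(3 10)(7 8 15 17 18)|= 20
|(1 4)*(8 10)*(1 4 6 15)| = 6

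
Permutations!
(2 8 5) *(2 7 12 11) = (2 8 5 7 12 11) = [0, 1, 8, 3, 4, 7, 6, 12, 5, 9, 10, 2, 11]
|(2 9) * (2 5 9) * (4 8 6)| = |(4 8 6)(5 9)| = 6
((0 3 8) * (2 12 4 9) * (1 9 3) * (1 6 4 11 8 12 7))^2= (0 4 12 8 6 3 11)(1 2)(7 9)= [4, 2, 1, 11, 12, 5, 3, 9, 6, 7, 10, 0, 8]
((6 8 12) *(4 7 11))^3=(12)=[0, 1, 2, 3, 4, 5, 6, 7, 8, 9, 10, 11, 12]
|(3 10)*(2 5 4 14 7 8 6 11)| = 8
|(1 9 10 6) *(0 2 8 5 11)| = 20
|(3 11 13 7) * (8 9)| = 4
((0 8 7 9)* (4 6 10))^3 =[9, 1, 2, 3, 4, 5, 6, 8, 0, 7, 10] =(10)(0 9 7 8)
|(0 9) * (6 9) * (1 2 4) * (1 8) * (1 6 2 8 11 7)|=|(0 2 4 11 7 1 8 6 9)|=9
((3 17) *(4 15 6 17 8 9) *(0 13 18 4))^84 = [15, 1, 2, 13, 3, 5, 9, 7, 18, 4, 10, 11, 12, 6, 14, 8, 16, 0, 17] = (0 15 8 18 17)(3 13 6 9 4)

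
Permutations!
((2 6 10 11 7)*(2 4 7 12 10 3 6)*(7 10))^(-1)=(3 6)(4 7 12 11 10)=[0, 1, 2, 6, 7, 5, 3, 12, 8, 9, 4, 10, 11]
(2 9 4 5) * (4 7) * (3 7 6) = (2 9 6 3 7 4 5) = [0, 1, 9, 7, 5, 2, 3, 4, 8, 6]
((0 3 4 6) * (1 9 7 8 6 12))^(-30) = [7, 3, 2, 8, 6, 5, 9, 12, 1, 4, 10, 11, 0] = (0 7 12)(1 3 8)(4 6 9)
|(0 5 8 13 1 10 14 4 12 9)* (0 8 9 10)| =|(0 5 9 8 13 1)(4 12 10 14)| =12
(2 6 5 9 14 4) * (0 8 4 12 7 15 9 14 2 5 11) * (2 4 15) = (0 8 15 9 4 5 14 12 7 2 6 11) = [8, 1, 6, 3, 5, 14, 11, 2, 15, 4, 10, 0, 7, 13, 12, 9]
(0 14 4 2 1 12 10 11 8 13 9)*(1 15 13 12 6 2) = (0 14 4 1 6 2 15 13 9)(8 12 10 11) = [14, 6, 15, 3, 1, 5, 2, 7, 12, 0, 11, 8, 10, 9, 4, 13]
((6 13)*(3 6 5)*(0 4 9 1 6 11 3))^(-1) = (0 5 13 6 1 9 4)(3 11) = [5, 9, 2, 11, 0, 13, 1, 7, 8, 4, 10, 3, 12, 6]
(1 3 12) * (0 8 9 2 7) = [8, 3, 7, 12, 4, 5, 6, 0, 9, 2, 10, 11, 1] = (0 8 9 2 7)(1 3 12)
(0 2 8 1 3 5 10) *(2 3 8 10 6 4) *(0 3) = (1 8)(2 10 3 5 6 4) = [0, 8, 10, 5, 2, 6, 4, 7, 1, 9, 3]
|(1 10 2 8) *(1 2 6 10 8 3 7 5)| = |(1 8 2 3 7 5)(6 10)| = 6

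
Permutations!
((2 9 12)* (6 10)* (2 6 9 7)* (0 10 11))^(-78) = (12) = [0, 1, 2, 3, 4, 5, 6, 7, 8, 9, 10, 11, 12]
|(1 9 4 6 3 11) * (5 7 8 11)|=9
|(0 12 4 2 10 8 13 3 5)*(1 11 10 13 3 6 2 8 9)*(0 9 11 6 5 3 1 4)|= 8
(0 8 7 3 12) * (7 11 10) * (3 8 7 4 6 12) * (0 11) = (0 7 8)(4 6 12 11 10) = [7, 1, 2, 3, 6, 5, 12, 8, 0, 9, 4, 10, 11]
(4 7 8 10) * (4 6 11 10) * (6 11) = (4 7 8)(10 11) = [0, 1, 2, 3, 7, 5, 6, 8, 4, 9, 11, 10]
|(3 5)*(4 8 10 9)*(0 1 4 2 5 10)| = 20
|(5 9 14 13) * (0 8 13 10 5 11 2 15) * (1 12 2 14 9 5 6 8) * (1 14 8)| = |(0 14 10 6 1 12 2 15)(8 13 11)| = 24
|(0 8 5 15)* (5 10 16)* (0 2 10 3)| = |(0 8 3)(2 10 16 5 15)| = 15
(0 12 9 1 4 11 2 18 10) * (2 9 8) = (0 12 8 2 18 10)(1 4 11 9) = [12, 4, 18, 3, 11, 5, 6, 7, 2, 1, 0, 9, 8, 13, 14, 15, 16, 17, 10]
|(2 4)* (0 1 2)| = |(0 1 2 4)| = 4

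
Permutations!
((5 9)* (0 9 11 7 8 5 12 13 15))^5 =(15)(5 11 7 8) =[0, 1, 2, 3, 4, 11, 6, 8, 5, 9, 10, 7, 12, 13, 14, 15]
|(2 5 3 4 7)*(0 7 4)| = |(0 7 2 5 3)| = 5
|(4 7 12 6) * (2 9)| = 4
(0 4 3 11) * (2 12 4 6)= (0 6 2 12 4 3 11)= [6, 1, 12, 11, 3, 5, 2, 7, 8, 9, 10, 0, 4]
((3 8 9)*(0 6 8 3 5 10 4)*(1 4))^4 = (0 5)(1 8)(4 9)(6 10) = [5, 8, 2, 3, 9, 0, 10, 7, 1, 4, 6]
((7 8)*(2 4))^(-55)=(2 4)(7 8)=[0, 1, 4, 3, 2, 5, 6, 8, 7]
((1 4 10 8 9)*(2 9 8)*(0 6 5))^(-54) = (1 4 10 2 9) = [0, 4, 9, 3, 10, 5, 6, 7, 8, 1, 2]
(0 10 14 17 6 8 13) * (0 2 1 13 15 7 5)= (0 10 14 17 6 8 15 7 5)(1 13 2)= [10, 13, 1, 3, 4, 0, 8, 5, 15, 9, 14, 11, 12, 2, 17, 7, 16, 6]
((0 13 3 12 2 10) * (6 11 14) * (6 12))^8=(0 10 2 12 14 11 6 3 13)=[10, 1, 12, 13, 4, 5, 3, 7, 8, 9, 2, 6, 14, 0, 11]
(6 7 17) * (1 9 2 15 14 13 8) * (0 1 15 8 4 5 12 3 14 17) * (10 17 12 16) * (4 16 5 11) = [1, 9, 8, 14, 11, 5, 7, 0, 15, 2, 17, 4, 3, 16, 13, 12, 10, 6] = (0 1 9 2 8 15 12 3 14 13 16 10 17 6 7)(4 11)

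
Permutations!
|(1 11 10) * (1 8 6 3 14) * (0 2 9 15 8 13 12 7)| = 14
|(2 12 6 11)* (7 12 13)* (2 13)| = 5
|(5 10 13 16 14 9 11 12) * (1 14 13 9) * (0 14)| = |(0 14 1)(5 10 9 11 12)(13 16)| = 30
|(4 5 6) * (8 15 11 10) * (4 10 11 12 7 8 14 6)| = 12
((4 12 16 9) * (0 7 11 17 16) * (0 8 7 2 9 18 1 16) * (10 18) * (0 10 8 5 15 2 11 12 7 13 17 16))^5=(0 17 11 10 16 18 8 1 13)(2 5 7 9 15 12 4)=[17, 13, 5, 3, 2, 7, 6, 9, 1, 15, 16, 10, 4, 0, 14, 12, 18, 11, 8]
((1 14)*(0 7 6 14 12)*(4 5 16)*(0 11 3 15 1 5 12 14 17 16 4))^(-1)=[16, 15, 2, 11, 5, 14, 7, 0, 8, 9, 10, 12, 4, 13, 1, 3, 17, 6]=(0 16 17 6 7)(1 15 3 11 12 4 5 14)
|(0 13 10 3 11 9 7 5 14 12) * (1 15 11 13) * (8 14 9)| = |(0 1 15 11 8 14 12)(3 13 10)(5 9 7)| = 21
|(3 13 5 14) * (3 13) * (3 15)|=|(3 15)(5 14 13)|=6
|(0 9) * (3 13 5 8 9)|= 6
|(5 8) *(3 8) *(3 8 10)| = 2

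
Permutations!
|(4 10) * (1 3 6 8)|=4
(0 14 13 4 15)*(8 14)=(0 8 14 13 4 15)=[8, 1, 2, 3, 15, 5, 6, 7, 14, 9, 10, 11, 12, 4, 13, 0]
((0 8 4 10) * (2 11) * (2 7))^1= (0 8 4 10)(2 11 7)= [8, 1, 11, 3, 10, 5, 6, 2, 4, 9, 0, 7]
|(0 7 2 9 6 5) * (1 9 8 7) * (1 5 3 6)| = 6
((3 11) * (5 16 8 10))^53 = [0, 1, 2, 11, 4, 16, 6, 7, 10, 9, 5, 3, 12, 13, 14, 15, 8] = (3 11)(5 16 8 10)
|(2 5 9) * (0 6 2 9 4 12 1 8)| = |(0 6 2 5 4 12 1 8)| = 8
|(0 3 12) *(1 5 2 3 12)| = |(0 12)(1 5 2 3)| = 4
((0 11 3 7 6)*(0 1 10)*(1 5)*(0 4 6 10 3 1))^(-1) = [5, 11, 2, 1, 10, 6, 4, 3, 8, 9, 7, 0] = (0 5 6 4 10 7 3 1 11)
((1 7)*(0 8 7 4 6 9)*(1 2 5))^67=(0 5 9 2 6 7 4 8 1)=[5, 0, 6, 3, 8, 9, 7, 4, 1, 2]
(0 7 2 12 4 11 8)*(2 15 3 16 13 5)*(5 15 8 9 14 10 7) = [5, 1, 12, 16, 11, 2, 6, 8, 0, 14, 7, 9, 4, 15, 10, 3, 13] = (0 5 2 12 4 11 9 14 10 7 8)(3 16 13 15)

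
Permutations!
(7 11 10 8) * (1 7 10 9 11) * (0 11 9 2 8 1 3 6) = (0 11 2 8 10 1 7 3 6) = [11, 7, 8, 6, 4, 5, 0, 3, 10, 9, 1, 2]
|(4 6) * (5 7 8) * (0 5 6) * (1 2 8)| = |(0 5 7 1 2 8 6 4)| = 8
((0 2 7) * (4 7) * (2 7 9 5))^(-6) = (2 9)(4 5) = [0, 1, 9, 3, 5, 4, 6, 7, 8, 2]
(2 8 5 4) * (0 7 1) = [7, 0, 8, 3, 2, 4, 6, 1, 5] = (0 7 1)(2 8 5 4)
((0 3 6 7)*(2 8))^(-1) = [7, 1, 8, 0, 4, 5, 3, 6, 2] = (0 7 6 3)(2 8)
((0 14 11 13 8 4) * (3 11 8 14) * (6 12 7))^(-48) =[3, 1, 2, 11, 0, 5, 6, 7, 4, 9, 10, 13, 12, 14, 8] =(0 3 11 13 14 8 4)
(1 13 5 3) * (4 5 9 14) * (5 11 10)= (1 13 9 14 4 11 10 5 3)= [0, 13, 2, 1, 11, 3, 6, 7, 8, 14, 5, 10, 12, 9, 4]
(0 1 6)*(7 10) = (0 1 6)(7 10) = [1, 6, 2, 3, 4, 5, 0, 10, 8, 9, 7]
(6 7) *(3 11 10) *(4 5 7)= (3 11 10)(4 5 7 6)= [0, 1, 2, 11, 5, 7, 4, 6, 8, 9, 3, 10]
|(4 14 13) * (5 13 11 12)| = 6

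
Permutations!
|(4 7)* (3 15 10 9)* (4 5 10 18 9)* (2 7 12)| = 12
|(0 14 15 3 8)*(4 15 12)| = 7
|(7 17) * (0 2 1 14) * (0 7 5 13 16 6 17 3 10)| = |(0 2 1 14 7 3 10)(5 13 16 6 17)| = 35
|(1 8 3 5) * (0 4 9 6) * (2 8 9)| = 9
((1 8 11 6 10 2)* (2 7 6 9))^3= (1 9 8 2 11)= [0, 9, 11, 3, 4, 5, 6, 7, 2, 8, 10, 1]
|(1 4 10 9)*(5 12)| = |(1 4 10 9)(5 12)| = 4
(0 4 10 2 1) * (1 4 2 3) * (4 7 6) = [2, 0, 7, 1, 10, 5, 4, 6, 8, 9, 3] = (0 2 7 6 4 10 3 1)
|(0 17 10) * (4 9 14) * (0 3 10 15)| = |(0 17 15)(3 10)(4 9 14)| = 6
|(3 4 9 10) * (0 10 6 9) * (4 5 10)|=6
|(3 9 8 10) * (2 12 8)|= 6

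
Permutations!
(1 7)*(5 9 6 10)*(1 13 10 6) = (1 7 13 10 5 9) = [0, 7, 2, 3, 4, 9, 6, 13, 8, 1, 5, 11, 12, 10]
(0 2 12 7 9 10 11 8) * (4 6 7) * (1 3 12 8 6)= (0 2 8)(1 3 12 4)(6 7 9 10 11)= [2, 3, 8, 12, 1, 5, 7, 9, 0, 10, 11, 6, 4]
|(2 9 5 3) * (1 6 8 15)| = |(1 6 8 15)(2 9 5 3)| = 4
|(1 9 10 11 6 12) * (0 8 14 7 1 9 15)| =|(0 8 14 7 1 15)(6 12 9 10 11)| =30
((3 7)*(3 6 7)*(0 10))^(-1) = (0 10)(6 7) = [10, 1, 2, 3, 4, 5, 7, 6, 8, 9, 0]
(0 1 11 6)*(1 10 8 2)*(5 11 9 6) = (0 10 8 2 1 9 6)(5 11) = [10, 9, 1, 3, 4, 11, 0, 7, 2, 6, 8, 5]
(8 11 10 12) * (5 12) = (5 12 8 11 10) = [0, 1, 2, 3, 4, 12, 6, 7, 11, 9, 5, 10, 8]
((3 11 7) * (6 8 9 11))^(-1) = (3 7 11 9 8 6) = [0, 1, 2, 7, 4, 5, 3, 11, 6, 8, 10, 9]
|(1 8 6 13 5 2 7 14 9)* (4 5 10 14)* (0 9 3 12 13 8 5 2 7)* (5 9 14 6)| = |(0 14 3 12 13 10 6 8 5 7 4 2)(1 9)| = 12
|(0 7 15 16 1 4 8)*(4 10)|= 8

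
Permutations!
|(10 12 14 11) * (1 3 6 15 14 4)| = |(1 3 6 15 14 11 10 12 4)| = 9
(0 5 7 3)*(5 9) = (0 9 5 7 3) = [9, 1, 2, 0, 4, 7, 6, 3, 8, 5]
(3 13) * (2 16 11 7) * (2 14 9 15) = (2 16 11 7 14 9 15)(3 13) = [0, 1, 16, 13, 4, 5, 6, 14, 8, 15, 10, 7, 12, 3, 9, 2, 11]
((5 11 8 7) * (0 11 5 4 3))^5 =(0 3 4 7 8 11) =[3, 1, 2, 4, 7, 5, 6, 8, 11, 9, 10, 0]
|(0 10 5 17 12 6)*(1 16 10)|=|(0 1 16 10 5 17 12 6)|=8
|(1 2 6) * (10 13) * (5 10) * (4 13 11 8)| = 6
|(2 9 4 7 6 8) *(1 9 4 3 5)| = 20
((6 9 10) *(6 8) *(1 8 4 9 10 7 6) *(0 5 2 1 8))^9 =(0 5 2 1)(4 10 6 7 9) =[5, 0, 1, 3, 10, 2, 7, 9, 8, 4, 6]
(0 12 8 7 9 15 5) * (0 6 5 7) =(0 12 8)(5 6)(7 9 15) =[12, 1, 2, 3, 4, 6, 5, 9, 0, 15, 10, 11, 8, 13, 14, 7]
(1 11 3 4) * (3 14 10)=[0, 11, 2, 4, 1, 5, 6, 7, 8, 9, 3, 14, 12, 13, 10]=(1 11 14 10 3 4)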